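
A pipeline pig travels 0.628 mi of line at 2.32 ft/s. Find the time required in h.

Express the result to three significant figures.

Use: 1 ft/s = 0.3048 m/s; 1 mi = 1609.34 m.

0.628 mi × 1609.34 = 1010.67 m
2.32 ft/s × 0.3048 = 0.707136 m/s
t = d / v = 1010.67 m / 0.707136 m/s = 1429.24 s
1429.24 s ÷ (3600 s/h) = 0.397011 h

0.397 h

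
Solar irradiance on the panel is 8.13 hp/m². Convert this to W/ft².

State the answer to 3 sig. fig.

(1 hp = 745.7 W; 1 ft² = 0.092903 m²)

8.13 hp/m² × 745.7 W/hp = 6062.54 W/m²
6062.54 W/m² × 0.092903 m²/ft² = 563.228 W/ft²

563 W/ft²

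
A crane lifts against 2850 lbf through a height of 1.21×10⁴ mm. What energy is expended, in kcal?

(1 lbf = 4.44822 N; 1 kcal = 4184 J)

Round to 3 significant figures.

2850 lbf × 4.44822 → 12677.4 N
1.21×10⁴ mm × 0.001 → 12.1 m
W = F × d = 12677.4 N × 12.1 m = 153397 J
153397 J ÷ (4184 J/kcal) = 36.6628 kcal

36.7 kcal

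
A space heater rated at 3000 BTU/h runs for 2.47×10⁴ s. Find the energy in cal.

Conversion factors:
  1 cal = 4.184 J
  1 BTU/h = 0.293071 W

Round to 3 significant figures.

5.19×10⁶ cal

3000 BTU/h × 0.293071 → 879.213 W
E = P × t = 879.213 W × 24700 s = 2.17166×10⁷ J
2.17166×10⁷ J ÷ (4.184 J/cal) = 5.19039×10⁶ cal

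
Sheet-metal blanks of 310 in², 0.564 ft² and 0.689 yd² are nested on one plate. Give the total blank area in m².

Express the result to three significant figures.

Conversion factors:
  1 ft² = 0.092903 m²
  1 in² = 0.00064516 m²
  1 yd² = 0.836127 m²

310 in² × 0.00064516 = 0.2 m²
0.564 ft² × 0.092903 = 0.0523973 m²
0.689 yd² × 0.836127 = 0.576092 m²
Combined: 0.2 + 0.0523973 + 0.576092 = 0.828489 m²

0.828 m²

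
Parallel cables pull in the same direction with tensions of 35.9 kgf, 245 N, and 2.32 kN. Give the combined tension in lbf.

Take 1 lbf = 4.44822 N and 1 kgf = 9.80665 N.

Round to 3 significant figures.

656 lbf

35.9 kgf × 9.80665 = 352.059 N
245 N (already N)
2.32 kN × 1000 = 2320 N
Combined: 352.059 + 245 + 2320 = 2917.06 N
In lbf: 2917.06 / 4.44822 = 655.781 lbf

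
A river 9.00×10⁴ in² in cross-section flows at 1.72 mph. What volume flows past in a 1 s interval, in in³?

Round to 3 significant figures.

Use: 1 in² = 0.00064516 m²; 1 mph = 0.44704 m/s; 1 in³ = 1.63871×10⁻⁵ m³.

1.72 mph × 0.44704 → 0.768909 m/s
9.00×10⁴ in² × 0.00064516 → 58.0644 m²
V = v × A × t = 0.768909 m/s × 58.0644 m² × 1 s = 44.6462 m³
44.6462 m³ ÷ (1.63871×10⁻⁵ m³/in³) = 2.72447×10⁶ in³

2.72×10⁶ in³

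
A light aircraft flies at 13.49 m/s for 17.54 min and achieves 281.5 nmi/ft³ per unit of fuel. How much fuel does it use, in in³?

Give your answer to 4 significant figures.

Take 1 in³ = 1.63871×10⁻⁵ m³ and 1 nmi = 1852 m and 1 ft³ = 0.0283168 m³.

47.06 in³

17.54 min → 1052.4 s
d = v × t = 13.49 × 1052.4 = 14196.9 m
281.5 nmi/ft³ → 1.84109×10⁷ m/m³
V = d / (distance per unit fuel) = 14196.9 / 1.84109×10⁷ = 7.71114×10⁻⁴ m³
In in³: 7.71114×10⁻⁴ / 1.63871×10⁻⁵ = 47.0562 in³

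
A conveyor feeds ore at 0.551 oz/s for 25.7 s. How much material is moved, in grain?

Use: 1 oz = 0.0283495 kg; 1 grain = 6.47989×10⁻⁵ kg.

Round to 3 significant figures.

0.551 oz/s → 0.0156206 kg/s
m = ṁ × t = 0.0156206 × 25.7 = 0.401449 kg
In grain: 0.401449 / 6.47989×10⁻⁵ = 6195.31 grain

6200 grain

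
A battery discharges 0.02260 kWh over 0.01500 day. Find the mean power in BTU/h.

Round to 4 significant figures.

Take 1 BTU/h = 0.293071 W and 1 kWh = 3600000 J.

214.2 BTU/h

0.02260 kWh × 3600000 → 81360 J
0.01500 day × 86400 → 1296 s
P = E / t = 81360 J / 1296 s = 62.7778 W
62.7778 W ÷ (0.293071 W/BTU/h) = 214.207 BTU/h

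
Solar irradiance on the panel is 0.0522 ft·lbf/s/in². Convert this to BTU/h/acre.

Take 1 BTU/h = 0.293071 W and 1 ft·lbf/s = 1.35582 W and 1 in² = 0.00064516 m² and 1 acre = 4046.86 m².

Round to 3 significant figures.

1.51×10⁶ BTU/h/acre

0.0522 ft·lbf/s/in² × 1.35582 W/ft·lbf/s ÷ 0.00064516 m²/in² = 109.7 W/m²
109.7 W/m² ÷ 0.293071 W/BTU/h × 4046.86 m²/acre = 1.51479×10⁶ BTU/h/acre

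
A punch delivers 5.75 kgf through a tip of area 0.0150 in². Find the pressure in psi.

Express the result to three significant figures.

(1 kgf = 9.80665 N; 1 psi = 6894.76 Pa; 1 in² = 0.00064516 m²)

5.75 kgf × 9.80665 → 56.3882 N
0.0150 in² × 0.00064516 → 9.6774×10⁻⁶ m²
P = F / A = 56.3882 N / 9.6774×10⁻⁶ m² = 5.82679×10⁶ Pa
5.82679×10⁶ Pa ÷ (6894.76 Pa/psi) = 845.104 psi

845 psi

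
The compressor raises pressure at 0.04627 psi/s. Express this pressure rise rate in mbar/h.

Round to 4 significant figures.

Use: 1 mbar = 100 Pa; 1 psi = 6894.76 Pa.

0.04627 psi/s × 6894.76 Pa/psi = 319.021 Pa/s
319.021 Pa/s ÷ 100 Pa/mbar × 3600 s/h = 11484.8 mbar/h

1.148×10⁴ mbar/h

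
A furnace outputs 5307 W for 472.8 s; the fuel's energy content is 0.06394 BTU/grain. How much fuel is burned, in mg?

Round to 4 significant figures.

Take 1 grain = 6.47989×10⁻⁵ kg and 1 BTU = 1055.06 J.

E = P × t = 5307 × 472.8 = 2.50915×10⁶ J
0.06394 BTU/grain → 1.04108×10⁶ J/kg
m = E / e_s = 2.50915×10⁶ / 1.04108×10⁶ = 2.41014 kg
In mg: 2.41014 / 10⁻⁶ = 2.41014×10⁶ mg

2.410×10⁶ mg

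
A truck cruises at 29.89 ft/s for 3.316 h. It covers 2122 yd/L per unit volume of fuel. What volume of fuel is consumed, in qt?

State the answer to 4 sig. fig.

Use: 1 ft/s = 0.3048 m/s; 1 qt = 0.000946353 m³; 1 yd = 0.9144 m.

29.89 ft/s → 9.11047 m/s
3.316 h → 11937.6 s
d = v × t = 9.11047 × 11937.6 = 108757 m
2122 yd/L → 1.94036×10⁶ m/m³
V = d / (distance per unit fuel) = 108757 / 1.94036×10⁶ = 0.0560499 m³
In qt: 0.0560499 / 0.000946353 = 59.2273 qt

59.23 qt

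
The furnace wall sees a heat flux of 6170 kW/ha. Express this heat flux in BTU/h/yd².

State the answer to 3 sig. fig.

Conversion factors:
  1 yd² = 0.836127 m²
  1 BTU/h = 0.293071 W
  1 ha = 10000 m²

6170 kW/ha × 1000 W/kW ÷ 10000 m²/ha = 617 W/m²
617 W/m² ÷ 0.293071 W/BTU/h × 0.836127 m²/yd² = 1760.29 BTU/h/yd²

1760 BTU/h/yd²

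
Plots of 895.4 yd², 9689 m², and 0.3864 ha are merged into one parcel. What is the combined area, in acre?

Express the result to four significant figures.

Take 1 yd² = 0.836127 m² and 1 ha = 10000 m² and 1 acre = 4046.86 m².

895.4 yd² × 0.836127 = 748.668 m²
9689 m² (already m²)
0.3864 ha × 10000 = 3864 m²
Sum: 748.668 + 9689 + 3864 = 14301.7 m²
In acre: 14301.7 / 4046.86 = 3.53402 acre

3.534 acre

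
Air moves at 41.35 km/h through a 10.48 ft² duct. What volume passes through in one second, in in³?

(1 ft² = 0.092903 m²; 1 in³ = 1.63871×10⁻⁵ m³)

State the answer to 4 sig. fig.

6.824×10⁵ in³

41.35 km/h × (1/3.6) → 11.4861 m/s
10.48 ft² × 0.092903 → 0.973623 m²
V = v × A × t = 11.4861 m/s × 0.973623 m² × 1 s = 11.1831 m³
11.1831 m³ ÷ (1.63871×10⁻⁵ m³/in³) = 682433 in³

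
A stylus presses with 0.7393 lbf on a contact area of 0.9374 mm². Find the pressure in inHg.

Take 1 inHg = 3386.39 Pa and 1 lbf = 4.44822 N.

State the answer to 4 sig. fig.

1036 inHg

0.7393 lbf × 4.44822 → 3.28857 N
0.9374 mm² × 10⁻⁶ → 9.374×10⁻⁷ m²
P = F / A = 3.28857 N / 9.374×10⁻⁷ m² = 3.50818×10⁶ Pa
3.50818×10⁶ Pa ÷ (3386.39 Pa/inHg) = 1035.96 inHg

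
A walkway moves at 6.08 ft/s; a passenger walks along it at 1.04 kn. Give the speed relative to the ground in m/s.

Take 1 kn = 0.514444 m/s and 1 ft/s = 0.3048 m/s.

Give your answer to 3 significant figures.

2.39 m/s

6.08 ft/s × 0.3048 → 1.85318 m/s
1.04 kn × 0.514444 → 0.535022 m/s
Sum: 1.85318 + 0.535022 = 2.3882 m/s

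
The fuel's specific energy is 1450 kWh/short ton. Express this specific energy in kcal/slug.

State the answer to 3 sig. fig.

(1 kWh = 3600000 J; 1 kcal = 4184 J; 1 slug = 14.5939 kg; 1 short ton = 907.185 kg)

2.01×10⁴ kcal/slug

1450 kWh/short ton × 3600000 J/kWh ÷ 907.185 kg/short ton = 5.75406×10⁶ J/kg
5.75406×10⁶ J/kg ÷ 4184 J/kcal × 14.5939 kg/slug = 20070.3 kcal/slug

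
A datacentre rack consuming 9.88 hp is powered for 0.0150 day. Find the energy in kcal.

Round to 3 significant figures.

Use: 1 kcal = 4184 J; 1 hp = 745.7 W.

9.88 hp × 745.7 → 7367.52 W
0.0150 day × 86400 → 1296 s
E = P × t = 7367.52 W × 1296 s = 9.54831×10⁶ J
9.54831×10⁶ J ÷ (4184 J/kcal) = 2282.1 kcal

2280 kcal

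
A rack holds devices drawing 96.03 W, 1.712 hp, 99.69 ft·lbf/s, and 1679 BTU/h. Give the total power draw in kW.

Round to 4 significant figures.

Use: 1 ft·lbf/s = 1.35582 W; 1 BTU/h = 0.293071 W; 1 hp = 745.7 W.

2.000 kW

96.03 W (already W)
1.712 hp × 745.7 = 1276.64 W
99.69 ft·lbf/s × 1.35582 = 135.162 W
1679 BTU/h × 0.293071 = 492.066 W
Sum: 96.03 + 1276.64 + 135.162 + 492.066 = 1999.9 W
In kW: 1999.9 / 1000 = 1.9999 kW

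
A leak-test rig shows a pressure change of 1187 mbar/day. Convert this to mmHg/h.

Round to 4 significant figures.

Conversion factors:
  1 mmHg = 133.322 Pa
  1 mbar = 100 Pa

1187 mbar/day × 100 Pa/mbar ÷ 86400 s/day = 1.37384 Pa/s
1.37384 Pa/s ÷ 133.322 Pa/mmHg × 3600 s/h = 37.0968 mmHg/h

37.10 mmHg/h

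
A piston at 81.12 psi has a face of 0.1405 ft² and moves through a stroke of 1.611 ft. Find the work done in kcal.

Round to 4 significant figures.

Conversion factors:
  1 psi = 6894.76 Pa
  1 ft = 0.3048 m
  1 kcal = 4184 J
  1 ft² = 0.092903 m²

0.8568 kcal

81.12 psi → 559303 Pa
0.1405 ft² → 0.0130529 m²
F = P × A = 559303 × 0.0130529 = 7300.53 N
1.611 ft → 0.491033 m
W = F × d = 7300.53 × 0.491033 = 3584.8 J
In kcal: 3584.8 / 4184 = 0.856788 kcal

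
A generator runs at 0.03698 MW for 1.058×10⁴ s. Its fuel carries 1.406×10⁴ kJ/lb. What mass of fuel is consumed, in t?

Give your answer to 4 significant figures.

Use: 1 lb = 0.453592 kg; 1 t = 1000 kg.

0.03698 MW → 36980 W
E = P × t = 36980 × 10580 = 3.91248×10⁸ J
1.406×10⁴ kJ/lb → 3.0997×10⁷ J/kg
m = E / e_s = 3.91248×10⁸ / 3.0997×10⁷ = 12.6221 kg
In t: 12.6221 / 1000 = 0.0126221 t

0.01262 t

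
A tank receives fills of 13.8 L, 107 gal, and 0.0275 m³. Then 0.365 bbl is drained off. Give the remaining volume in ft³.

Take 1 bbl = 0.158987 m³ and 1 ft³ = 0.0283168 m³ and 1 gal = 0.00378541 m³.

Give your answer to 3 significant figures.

13.8 L × 0.001 → 0.0138 m³
107 gal × 0.00378541 → 0.405039 m³
0.0275 m³ (already m³)
0.365 bbl × 0.158987 → 0.0580303 m³
Result: 0.0138 + 0.405039 + 0.0275 − 0.0580303 = 0.388309 m³
In ft³: 0.388309 / 0.0283168 = 13.713 ft³

13.7 ft³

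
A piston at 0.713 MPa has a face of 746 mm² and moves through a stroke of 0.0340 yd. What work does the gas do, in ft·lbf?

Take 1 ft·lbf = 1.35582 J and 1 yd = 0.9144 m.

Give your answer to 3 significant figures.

0.713 MPa → 713000 Pa
746 mm² → 7.46×10⁻⁴ m²
F = P × A = 713000 × 7.46×10⁻⁴ = 531.898 N
0.0340 yd → 0.0310896 m
W = F × d = 531.898 × 0.0310896 = 16.5365 J
In ft·lbf: 16.5365 / 1.35582 = 12.1967 ft·lbf

12.2 ft·lbf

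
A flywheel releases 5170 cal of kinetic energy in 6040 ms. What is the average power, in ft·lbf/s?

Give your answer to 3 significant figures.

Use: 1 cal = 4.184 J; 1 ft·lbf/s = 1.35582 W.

5170 cal × 4.184 → 21631.3 J
6040 ms × 0.001 → 6.04 s
P = E / t = 21631.3 J / 6.04 s = 3581.34 W
3581.34 W ÷ (1.35582 W/ft·lbf/s) = 2641.46 ft·lbf/s

2640 ft·lbf/s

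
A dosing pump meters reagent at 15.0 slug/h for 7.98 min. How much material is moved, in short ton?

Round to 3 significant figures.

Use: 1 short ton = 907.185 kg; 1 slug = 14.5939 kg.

15.0 slug/h → 0.0608079 kg/s
7.98 min → 478.8 s
m = ṁ × t = 0.0608079 × 478.8 = 29.1148 kg
In short ton: 29.1148 / 907.185 = 0.0320936 short ton

0.0321 short ton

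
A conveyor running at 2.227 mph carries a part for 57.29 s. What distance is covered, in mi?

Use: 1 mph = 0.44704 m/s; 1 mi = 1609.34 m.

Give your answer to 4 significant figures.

2.227 mph × 0.44704 = 0.995558 m/s
d = v × t = 0.995558 m/s × 57.29 s = 57.0355 m
57.0355 m ÷ (1609.34 m/mi) = 0.0354403 mi

0.03544 mi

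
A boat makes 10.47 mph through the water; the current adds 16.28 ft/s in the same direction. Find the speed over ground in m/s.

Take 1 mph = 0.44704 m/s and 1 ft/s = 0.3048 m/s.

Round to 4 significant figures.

9.643 m/s

10.47 mph × 0.44704 = 4.68051 m/s
16.28 ft/s × 0.3048 = 4.96214 m/s
Combined: 4.68051 + 4.96214 = 9.64265 m/s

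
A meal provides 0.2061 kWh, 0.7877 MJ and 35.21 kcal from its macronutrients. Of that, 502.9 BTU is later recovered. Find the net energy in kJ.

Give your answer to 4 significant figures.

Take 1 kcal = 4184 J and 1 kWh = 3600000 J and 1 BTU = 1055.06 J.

0.2061 kWh × 3600000 = 741960 J
0.7877 MJ × 1000000 = 787700 J
35.21 kcal × 4184 = 147319 J
502.9 BTU × 1055.06 = 530590 J
Result: 741960 + 787700 + 147319 − 530590 = 1.14639×10⁶ J
In kJ: 1.14639×10⁶ / 1000 = 1146.39 kJ

1146 kJ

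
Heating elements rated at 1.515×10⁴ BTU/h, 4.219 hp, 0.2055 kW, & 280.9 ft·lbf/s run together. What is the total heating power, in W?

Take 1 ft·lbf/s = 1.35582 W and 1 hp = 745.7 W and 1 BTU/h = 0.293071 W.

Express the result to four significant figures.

8172 W

1.515×10⁴ BTU/h × 0.293071 → 4440.03 W
4.219 hp × 745.7 → 3146.11 W
0.2055 kW × 1000 → 205.5 W
280.9 ft·lbf/s × 1.35582 → 380.85 W
Combined: 4440.03 + 3146.11 + 205.5 + 380.85 = 8172.49 W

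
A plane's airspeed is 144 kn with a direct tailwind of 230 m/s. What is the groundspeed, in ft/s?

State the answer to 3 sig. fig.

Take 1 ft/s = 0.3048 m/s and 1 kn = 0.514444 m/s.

144 kn × 0.514444 = 74.0799 m/s
230 m/s (already m/s)
Total: 74.0799 + 230 = 304.08 m/s
In ft/s: 304.08 / 0.3048 = 997.638 ft/s

998 ft/s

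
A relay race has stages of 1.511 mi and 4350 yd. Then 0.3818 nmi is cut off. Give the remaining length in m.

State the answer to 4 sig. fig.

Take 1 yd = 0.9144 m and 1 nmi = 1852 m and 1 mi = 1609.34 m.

5702 m

1.511 mi × 1609.34 = 2431.71 m
4350 yd × 0.9144 = 3977.64 m
0.3818 nmi × 1852 = 707.094 m
Sum: 2431.71 + 3977.64 − 707.094 = 5702.26 m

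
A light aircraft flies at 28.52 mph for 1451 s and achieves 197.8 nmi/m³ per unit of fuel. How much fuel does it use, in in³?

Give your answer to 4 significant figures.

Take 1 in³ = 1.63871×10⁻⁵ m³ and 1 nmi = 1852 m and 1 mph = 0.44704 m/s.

28.52 mph → 12.7496 m/s
d = v × t = 12.7496 × 1451 = 18499.7 m
197.8 nmi/m³ → 366326 m/m³
V = d / (distance per unit fuel) = 18499.7 / 366326 = 0.0505006 m³
In in³: 0.0505006 / 1.63871×10⁻⁵ = 3081.73 in³

3082 in³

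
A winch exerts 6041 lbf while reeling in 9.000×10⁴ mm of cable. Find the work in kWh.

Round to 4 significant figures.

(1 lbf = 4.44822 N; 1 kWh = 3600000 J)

0.6718 kWh

6041 lbf × 4.44822 = 26871.7 N
9.000×10⁴ mm × 0.001 = 90 m
W = F × d = 26871.7 N × 90 m = 2.41845×10⁶ J
2.41845×10⁶ J ÷ (3600000 J/kWh) = 0.671792 kWh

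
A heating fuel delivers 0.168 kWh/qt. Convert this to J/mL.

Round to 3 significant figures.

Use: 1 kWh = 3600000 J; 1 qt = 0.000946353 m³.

0.168 kWh/qt × 3600000 J/kWh ÷ 0.000946353 m³/qt = 6.39085×10⁸ J/m³
6.39085×10⁸ J/m³ × 10⁻⁶ m³/mL = 639.085 J/mL

639 J/mL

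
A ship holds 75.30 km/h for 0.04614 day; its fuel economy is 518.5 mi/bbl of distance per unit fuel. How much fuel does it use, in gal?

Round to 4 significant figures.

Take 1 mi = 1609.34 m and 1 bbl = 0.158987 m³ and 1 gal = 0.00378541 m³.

75.30 km/h → 20.9167 m/s
0.04614 day → 3986.5 s
d = v × t = 20.9167 × 3986.5 = 83384.4 m
518.5 mi/bbl → 5.2485×10⁶ m/m³
V = d / (distance per unit fuel) = 83384.4 / 5.2485×10⁶ = 0.0158873 m³
In gal: 0.0158873 / 0.00378541 = 4.19698 gal

4.197 gal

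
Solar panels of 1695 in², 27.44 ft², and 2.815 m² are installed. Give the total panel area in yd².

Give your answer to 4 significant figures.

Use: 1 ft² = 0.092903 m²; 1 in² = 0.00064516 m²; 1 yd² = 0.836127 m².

7.723 yd²

1695 in² × 0.00064516 = 1.09355 m²
27.44 ft² × 0.092903 = 2.54926 m²
2.815 m² (already m²)
Total: 1.09355 + 2.54926 + 2.815 = 6.45781 m²
In yd²: 6.45781 / 0.836127 = 7.72348 yd²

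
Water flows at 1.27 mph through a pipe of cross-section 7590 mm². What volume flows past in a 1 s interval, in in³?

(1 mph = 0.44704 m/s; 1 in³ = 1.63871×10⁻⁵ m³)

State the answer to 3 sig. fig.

1.27 mph × 0.44704 = 0.567741 m/s
7590 mm² × 10⁻⁶ = 0.00759 m²
V = v × A × t = 0.567741 m/s × 0.00759 m² × 1 s = 0.00430915 m³
0.00430915 m³ ÷ (1.63871×10⁻⁵ m³/in³) = 262.96 in³

263 in³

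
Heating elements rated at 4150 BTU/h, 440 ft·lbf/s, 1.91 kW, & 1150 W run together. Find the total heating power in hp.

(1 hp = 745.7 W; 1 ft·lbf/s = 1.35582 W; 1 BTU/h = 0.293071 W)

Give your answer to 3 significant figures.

4150 BTU/h × 0.293071 = 1216.24 W
440 ft·lbf/s × 1.35582 = 596.561 W
1.91 kW × 1000 = 1910 W
1150 W (already W)
Combined: 1216.24 + 596.561 + 1910 + 1150 = 4872.8 W
In hp: 4872.8 / 745.7 = 6.53453 hp

6.53 hp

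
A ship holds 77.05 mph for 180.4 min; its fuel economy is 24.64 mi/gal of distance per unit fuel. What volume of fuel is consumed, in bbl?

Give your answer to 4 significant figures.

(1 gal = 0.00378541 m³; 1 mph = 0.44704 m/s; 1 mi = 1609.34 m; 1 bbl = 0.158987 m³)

77.05 mph → 34.4444 m/s
180.4 min → 10824 s
d = v × t = 34.4444 × 10824 = 372826 m
24.64 mi/gal → 1.04755×10⁷ m/m³
V = d / (distance per unit fuel) = 372826 / 1.04755×10⁷ = 0.0355903 m³
In bbl: 0.0355903 / 0.158987 = 0.223857 bbl

0.2239 bbl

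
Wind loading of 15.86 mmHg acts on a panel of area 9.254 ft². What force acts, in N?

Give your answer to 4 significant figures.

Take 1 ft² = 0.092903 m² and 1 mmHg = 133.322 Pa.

15.86 mmHg × 133.322 → 2114.49 Pa
9.254 ft² × 0.092903 → 0.859724 m²
F = P × A = 2114.49 Pa × 0.859724 m² = 1817.88 N

1818 N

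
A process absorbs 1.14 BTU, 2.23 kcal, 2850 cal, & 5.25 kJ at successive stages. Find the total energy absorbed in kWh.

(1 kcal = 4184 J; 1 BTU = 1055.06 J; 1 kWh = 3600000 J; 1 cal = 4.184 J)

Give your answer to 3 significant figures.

1.14 BTU × 1055.06 → 1202.77 J
2.23 kcal × 4184 → 9330.32 J
2850 cal × 4.184 → 11924.4 J
5.25 kJ × 1000 → 5250 J
Total: 1202.77 + 9330.32 + 11924.4 + 5250 = 27707.5 J
In kWh: 27707.5 / 3600000 = 0.00769653 kWh

0.00770 kWh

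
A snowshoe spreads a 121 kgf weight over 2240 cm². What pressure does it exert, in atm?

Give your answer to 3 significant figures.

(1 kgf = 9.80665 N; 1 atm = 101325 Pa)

121 kgf × 9.80665 = 1186.6 N
2240 cm² × 0.0001 = 0.224 m²
P = F / A = 1186.6 N / 0.224 m² = 5297.32 Pa
5297.32 Pa ÷ (101325 Pa/atm) = 0.0522805 atm

0.0523 atm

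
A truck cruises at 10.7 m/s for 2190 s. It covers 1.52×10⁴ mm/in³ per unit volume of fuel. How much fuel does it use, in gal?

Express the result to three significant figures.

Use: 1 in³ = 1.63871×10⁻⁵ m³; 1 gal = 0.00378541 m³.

d = v × t = 10.7 × 2190 = 23433 m
1.52×10⁴ mm/in³ → 927559 m/m³
V = d / (distance per unit fuel) = 23433 / 927559 = 0.0252631 m³
In gal: 0.0252631 / 0.00378541 = 6.67381 gal

6.67 gal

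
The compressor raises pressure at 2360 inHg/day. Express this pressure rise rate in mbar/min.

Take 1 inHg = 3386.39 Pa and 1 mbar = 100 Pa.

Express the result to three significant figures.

55.5 mbar/min

2360 inHg/day × 3386.39 Pa/inHg ÷ 86400 s/day = 92.4986 Pa/s
92.4986 Pa/s ÷ 100 Pa/mbar × 60 s/min = 55.4992 mbar/min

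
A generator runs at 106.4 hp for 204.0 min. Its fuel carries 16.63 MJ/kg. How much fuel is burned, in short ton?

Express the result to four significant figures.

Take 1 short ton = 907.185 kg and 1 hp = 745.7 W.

106.4 hp → 79342.5 W
204.0 min → 12240 s
E = P × t = 79342.5 × 12240 = 9.71152×10⁸ J
16.63 MJ/kg → 1.663×10⁷ J/kg
m = E / e_s = 9.71152×10⁸ / 1.663×10⁷ = 58.3976 kg
In short ton: 58.3976 / 907.185 = 0.0643723 short ton

0.06437 short ton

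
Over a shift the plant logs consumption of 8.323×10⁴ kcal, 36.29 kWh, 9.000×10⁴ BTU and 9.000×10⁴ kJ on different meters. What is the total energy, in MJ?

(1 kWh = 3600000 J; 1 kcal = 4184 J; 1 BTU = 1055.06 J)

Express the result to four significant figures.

663.8 MJ

8.323×10⁴ kcal × 4184 → 3.48234×10⁸ J
36.29 kWh × 3600000 → 1.30644×10⁸ J
9.000×10⁴ BTU × 1055.06 → 9.49554×10⁷ J
9.000×10⁴ kJ × 1000 → 9×10⁷ J
Sum: 3.48234×10⁸ + 1.30644×10⁸ + 9.49554×10⁷ + 9×10⁷ = 6.63833×10⁸ J
In MJ: 6.63833×10⁸ / 1000000 = 663.833 MJ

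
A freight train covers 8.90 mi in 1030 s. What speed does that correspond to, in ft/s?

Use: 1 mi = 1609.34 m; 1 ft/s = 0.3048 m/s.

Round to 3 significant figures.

8.90 mi × 1609.34 → 14323.1 m
v = d / t = 14323.1 m / 1030 s = 13.9059 m/s
13.9059 m/s ÷ (0.3048 m/s/ft/s) = 45.623 ft/s

45.6 ft/s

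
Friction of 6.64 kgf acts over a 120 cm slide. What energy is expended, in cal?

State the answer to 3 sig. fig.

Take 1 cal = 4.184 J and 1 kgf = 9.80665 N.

6.64 kgf × 9.80665 → 65.1162 N
120 cm × 0.01 → 1.2 m
W = F × d = 65.1162 N × 1.2 m = 78.1394 J
78.1394 J ÷ (4.184 J/cal) = 18.6758 cal

18.7 cal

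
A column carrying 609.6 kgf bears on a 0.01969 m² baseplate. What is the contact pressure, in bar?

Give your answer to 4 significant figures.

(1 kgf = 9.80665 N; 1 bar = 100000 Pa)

3.036 bar

609.6 kgf × 9.80665 = 5978.13 N
P = F / A = 5978.13 N / 0.01969 m² = 303612 Pa
303612 Pa ÷ (100000 Pa/bar) = 3.03612 bar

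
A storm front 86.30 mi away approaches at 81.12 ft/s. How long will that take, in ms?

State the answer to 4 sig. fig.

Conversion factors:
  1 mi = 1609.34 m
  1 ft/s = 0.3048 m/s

86.30 mi × 1609.34 = 138886 m
81.12 ft/s × 0.3048 = 24.7254 m/s
t = d / v = 138886 m / 24.7254 m/s = 5617.14 s
5617.14 s ÷ (0.001 s/ms) = 5.61714×10⁶ ms

5.617×10⁶ ms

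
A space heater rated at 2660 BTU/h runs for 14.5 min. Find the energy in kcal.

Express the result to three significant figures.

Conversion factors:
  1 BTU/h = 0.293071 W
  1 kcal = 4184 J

162 kcal

2660 BTU/h × 0.293071 = 779.569 W
14.5 min × 60 = 870 s
E = P × t = 779.569 W × 870 s = 678225 J
678225 J ÷ (4184 J/kcal) = 162.1 kcal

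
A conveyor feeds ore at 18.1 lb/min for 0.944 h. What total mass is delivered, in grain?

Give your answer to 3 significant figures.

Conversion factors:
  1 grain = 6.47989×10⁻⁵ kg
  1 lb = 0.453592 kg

7.18×10⁶ grain

18.1 lb/min → 0.136834 kg/s
0.944 h → 3398.4 s
m = ṁ × t = 0.136834 × 3398.4 = 465.017 kg
In grain: 465.017 / 6.47989×10⁻⁵ = 7.17631×10⁶ grain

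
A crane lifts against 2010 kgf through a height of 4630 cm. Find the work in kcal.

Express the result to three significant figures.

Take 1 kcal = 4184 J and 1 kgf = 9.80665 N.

2010 kgf × 9.80665 = 19711.4 N
4630 cm × 0.01 = 46.3 m
W = F × d = 19711.4 N × 46.3 m = 912638 J
912638 J ÷ (4184 J/kcal) = 218.126 kcal

218 kcal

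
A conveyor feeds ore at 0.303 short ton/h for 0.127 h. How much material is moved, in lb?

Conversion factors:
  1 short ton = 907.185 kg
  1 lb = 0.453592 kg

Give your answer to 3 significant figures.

77.0 lb

0.303 short ton/h → 0.0763547 kg/s
0.127 h → 457.2 s
m = ṁ × t = 0.0763547 × 457.2 = 34.9094 kg
In lb: 34.9094 / 0.453592 = 76.9621 lb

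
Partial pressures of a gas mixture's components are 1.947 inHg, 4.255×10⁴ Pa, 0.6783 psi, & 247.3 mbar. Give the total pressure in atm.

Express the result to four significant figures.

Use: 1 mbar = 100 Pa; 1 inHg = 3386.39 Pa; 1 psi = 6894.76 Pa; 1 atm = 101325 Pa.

1.947 inHg × 3386.39 → 6593.3 Pa
4.255×10⁴ Pa (already Pa)
0.6783 psi × 6894.76 → 4676.72 Pa
247.3 mbar × 100 → 24730 Pa
Sum: 6593.3 + 42550 + 4676.72 + 24730 = 78550 Pa
In atm: 78550 / 101325 = 0.775228 atm

0.7752 atm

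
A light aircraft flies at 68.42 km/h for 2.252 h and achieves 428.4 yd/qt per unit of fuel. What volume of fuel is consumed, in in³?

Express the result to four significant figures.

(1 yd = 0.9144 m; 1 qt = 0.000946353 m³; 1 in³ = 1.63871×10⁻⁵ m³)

68.42 km/h → 19.0056 m/s
2.252 h → 8107.2 s
d = v × t = 19.0056 × 8107.2 = 154082 m
428.4 yd/qt → 413935 m/m³
V = d / (distance per unit fuel) = 154082 / 413935 = 0.372237 m³
In in³: 0.372237 / 1.63871×10⁻⁵ = 22715.2 in³

2.272×10⁴ in³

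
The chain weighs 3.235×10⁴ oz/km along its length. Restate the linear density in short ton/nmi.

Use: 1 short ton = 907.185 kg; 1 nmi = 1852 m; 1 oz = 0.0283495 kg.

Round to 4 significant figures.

3.235×10⁴ oz/km × 0.0283495 kg/oz ÷ 1000 m/km = 0.917106 kg/m
0.917106 kg/m ÷ 907.185 kg/short ton × 1852 m/nmi = 1.87225 short ton/nmi

1.872 short ton/nmi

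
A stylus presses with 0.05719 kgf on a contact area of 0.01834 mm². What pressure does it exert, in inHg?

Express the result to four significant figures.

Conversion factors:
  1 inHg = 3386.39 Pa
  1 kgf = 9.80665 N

9030 inHg

0.05719 kgf × 9.80665 → 0.560842 N
0.01834 mm² × 10⁻⁶ → 1.834×10⁻⁸ m²
P = F / A = 0.560842 N / 1.834×10⁻⁸ m² = 3.05803×10⁷ Pa
3.05803×10⁷ Pa ÷ (3386.39 Pa/inHg) = 9030.35 inHg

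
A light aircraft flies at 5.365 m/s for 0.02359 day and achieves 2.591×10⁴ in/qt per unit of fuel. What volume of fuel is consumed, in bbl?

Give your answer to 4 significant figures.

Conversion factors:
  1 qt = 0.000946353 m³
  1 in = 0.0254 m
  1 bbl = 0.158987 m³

0.02359 day → 2038.18 s
d = v × t = 5.365 × 2038.18 = 10934.8 m
2.591×10⁴ in/qt → 695421 m/m³
V = d / (distance per unit fuel) = 10934.8 / 695421 = 0.015724 m³
In bbl: 0.015724 / 0.158987 = 0.0989012 bbl

0.09890 bbl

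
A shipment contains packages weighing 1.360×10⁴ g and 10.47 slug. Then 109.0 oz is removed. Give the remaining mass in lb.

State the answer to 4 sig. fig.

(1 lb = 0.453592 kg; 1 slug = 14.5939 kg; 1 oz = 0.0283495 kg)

1.360×10⁴ g × 0.001 = 13.6 kg
10.47 slug × 14.5939 = 152.798 kg
109.0 oz × 0.0283495 = 3.0901 kg
Result: 13.6 + 152.798 − 3.0901 = 163.308 kg
In lb: 163.308 / 0.453592 = 360.033 lb

360.0 lb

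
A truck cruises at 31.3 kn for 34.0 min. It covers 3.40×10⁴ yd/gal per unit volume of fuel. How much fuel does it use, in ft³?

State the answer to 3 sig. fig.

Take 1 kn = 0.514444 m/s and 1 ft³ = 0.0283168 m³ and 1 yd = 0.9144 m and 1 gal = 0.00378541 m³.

0.141 ft³

31.3 kn → 16.1021 m/s
34.0 min → 2040 s
d = v × t = 16.1021 × 2040 = 32848.3 m
3.40×10⁴ yd/gal → 8.21301×10⁶ m/m³
V = d / (distance per unit fuel) = 32848.3 / 8.21301×10⁶ = 0.00399954 m³
In ft³: 0.00399954 / 0.0283168 = 0.141243 ft³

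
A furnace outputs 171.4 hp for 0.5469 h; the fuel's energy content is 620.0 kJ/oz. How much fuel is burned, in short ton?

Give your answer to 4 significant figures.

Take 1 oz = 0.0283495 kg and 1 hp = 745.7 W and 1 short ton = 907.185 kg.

0.01268 short ton

171.4 hp → 127813 W
0.5469 h → 1968.84 s
E = P × t = 127813 × 1968.84 = 2.51643×10⁸ J
620.0 kJ/oz → 2.18699×10⁷ J/kg
m = E / e_s = 2.51643×10⁸ / 2.18699×10⁷ = 11.5064 kg
In short ton: 11.5064 / 907.185 = 0.0126836 short ton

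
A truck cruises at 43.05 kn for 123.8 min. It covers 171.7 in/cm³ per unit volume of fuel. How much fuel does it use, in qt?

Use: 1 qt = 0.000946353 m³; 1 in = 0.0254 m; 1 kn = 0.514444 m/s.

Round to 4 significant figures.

39.86 qt

43.05 kn → 22.1468 m/s
123.8 min → 7428 s
d = v × t = 22.1468 × 7428 = 164506 m
171.7 in/cm³ → 4.36118×10⁶ m/m³
V = d / (distance per unit fuel) = 164506 / 4.36118×10⁶ = 0.0377205 m³
In qt: 0.0377205 / 0.000946353 = 39.8588 qt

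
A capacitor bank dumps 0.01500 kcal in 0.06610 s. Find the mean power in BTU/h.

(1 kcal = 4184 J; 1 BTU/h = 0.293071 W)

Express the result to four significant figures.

0.01500 kcal × 4184 = 62.76 J
P = E / t = 62.76 J / 0.0661 s = 949.47 W
949.47 W ÷ (0.293071 W/BTU/h) = 3239.73 BTU/h

3240 BTU/h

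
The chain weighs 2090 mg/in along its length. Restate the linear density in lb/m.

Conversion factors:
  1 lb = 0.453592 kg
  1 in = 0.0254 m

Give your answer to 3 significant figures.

0.181 lb/m

2090 mg/in × 10⁻⁶ kg/mg ÷ 0.0254 m/in = 0.0822835 kg/m
0.0822835 kg/m ÷ 0.453592 kg/lb = 0.181404 lb/m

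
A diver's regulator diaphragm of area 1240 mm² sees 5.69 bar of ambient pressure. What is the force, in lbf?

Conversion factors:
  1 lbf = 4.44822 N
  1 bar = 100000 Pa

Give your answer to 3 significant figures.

5.69 bar × 100000 = 569000 Pa
1240 mm² × 10⁻⁶ = 0.00124 m²
F = P × A = 569000 Pa × 0.00124 m² = 705.56 N
705.56 N ÷ (4.44822 N/lbf) = 158.616 lbf

159 lbf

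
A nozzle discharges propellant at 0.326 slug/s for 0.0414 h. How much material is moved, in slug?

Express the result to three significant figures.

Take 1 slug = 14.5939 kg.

0.326 slug/s → 4.75761 kg/s
0.0414 h → 149.04 s
m = ṁ × t = 4.75761 × 149.04 = 709.074 kg
In slug: 709.074 / 14.5939 = 48.587 slug

48.6 slug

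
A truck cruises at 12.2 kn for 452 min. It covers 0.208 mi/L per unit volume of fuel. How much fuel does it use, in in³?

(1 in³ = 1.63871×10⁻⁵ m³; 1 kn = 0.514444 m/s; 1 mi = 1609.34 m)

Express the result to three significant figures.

3.10×10⁴ in³

12.2 kn → 6.27622 m/s
452 min → 27120 s
d = v × t = 6.27622 × 27120 = 170211 m
0.208 mi/L → 334743 m/m³
V = d / (distance per unit fuel) = 170211 / 334743 = 0.508483 m³
In in³: 0.508483 / 1.63871×10⁻⁵ = 31029.5 in³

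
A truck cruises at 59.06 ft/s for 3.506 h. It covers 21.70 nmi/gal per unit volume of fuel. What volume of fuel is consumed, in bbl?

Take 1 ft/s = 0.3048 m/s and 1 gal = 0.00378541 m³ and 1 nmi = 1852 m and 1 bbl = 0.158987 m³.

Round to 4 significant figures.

59.06 ft/s → 18.0015 m/s
3.506 h → 12621.6 s
d = v × t = 18.0015 × 12621.6 = 227208 m
21.70 nmi/gal → 1.06167×10⁷ m/m³
V = d / (distance per unit fuel) = 227208 / 1.06167×10⁷ = 0.021401 m³
In bbl: 0.021401 / 0.158987 = 0.134608 bbl

0.1346 bbl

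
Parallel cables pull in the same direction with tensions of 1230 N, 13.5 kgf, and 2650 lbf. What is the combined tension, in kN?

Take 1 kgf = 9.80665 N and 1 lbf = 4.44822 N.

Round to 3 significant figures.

13.2 kN

1230 N (already N)
13.5 kgf × 9.80665 = 132.39 N
2650 lbf × 4.44822 = 11787.8 N
Total: 1230 + 132.39 + 11787.8 = 13150.2 N
In kN: 13150.2 / 1000 = 13.1502 kN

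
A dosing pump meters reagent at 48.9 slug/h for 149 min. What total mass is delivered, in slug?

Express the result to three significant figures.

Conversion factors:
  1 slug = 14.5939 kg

48.9 slug/h → 0.198234 kg/s
149 min → 8940 s
m = ṁ × t = 0.198234 × 8940 = 1772.21 kg
In slug: 1772.21 / 14.5939 = 121.435 slug

121 slug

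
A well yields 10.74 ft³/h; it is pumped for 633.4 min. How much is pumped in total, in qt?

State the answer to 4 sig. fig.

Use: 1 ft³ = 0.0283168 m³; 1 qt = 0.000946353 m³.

3393 qt

10.74 ft³/h → 8.44785×10⁻⁵ m³/s
633.4 min → 38004 s
V = Q × t = 8.44785×10⁻⁵ × 38004 = 3.21052 m³
In qt: 3.21052 / 0.000946353 = 3392.52 qt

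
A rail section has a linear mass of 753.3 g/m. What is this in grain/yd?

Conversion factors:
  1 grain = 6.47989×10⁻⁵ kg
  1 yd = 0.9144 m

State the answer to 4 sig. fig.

753.3 g/m × 0.001 kg/g = 0.7533 kg/m
0.7533 kg/m ÷ 6.47989×10⁻⁵ kg/grain × 0.9144 m/yd = 10630.1 grain/yd

1.063×10⁴ grain/yd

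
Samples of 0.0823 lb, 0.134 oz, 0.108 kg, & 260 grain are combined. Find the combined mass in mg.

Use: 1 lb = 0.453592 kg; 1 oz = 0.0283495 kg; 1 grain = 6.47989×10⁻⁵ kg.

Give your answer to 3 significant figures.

1.66×10⁵ mg

0.0823 lb × 0.453592 = 0.0373306 kg
0.134 oz × 0.0283495 = 0.00379883 kg
0.108 kg (already kg)
260 grain × 6.47989×10⁻⁵ = 0.0168477 kg
Total: 0.0373306 + 0.00379883 + 0.108 + 0.0168477 = 0.165977 kg
In mg: 0.165977 / 10⁻⁶ = 165977 mg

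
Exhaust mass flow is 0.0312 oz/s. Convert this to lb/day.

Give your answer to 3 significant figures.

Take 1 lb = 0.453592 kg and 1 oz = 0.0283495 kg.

0.0312 oz/s × 0.0283495 kg/oz = 8.84504×10⁻⁴ kg/s
8.84504×10⁻⁴ kg/s ÷ 0.453592 kg/lb × 86400 s/day = 168.48 lb/day

168 lb/day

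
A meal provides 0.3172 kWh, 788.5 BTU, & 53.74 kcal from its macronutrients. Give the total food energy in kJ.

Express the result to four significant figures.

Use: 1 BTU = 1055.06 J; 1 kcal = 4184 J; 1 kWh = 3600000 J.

2199 kJ

0.3172 kWh × 3600000 = 1.14192×10⁶ J
788.5 BTU × 1055.06 = 831915 J
53.74 kcal × 4184 = 224848 J
Sum: 1.14192×10⁶ + 831915 + 224848 = 2.19868×10⁶ J
In kJ: 2.19868×10⁶ / 1000 = 2198.68 kJ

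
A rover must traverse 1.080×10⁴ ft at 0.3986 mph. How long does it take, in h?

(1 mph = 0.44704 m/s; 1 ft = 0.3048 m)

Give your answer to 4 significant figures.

5.132 h

1.080×10⁴ ft × 0.3048 → 3291.84 m
0.3986 mph × 0.44704 → 0.17819 m/s
t = d / v = 3291.84 m / 0.17819 m/s = 18473.8 s
18473.8 s ÷ (3600 s/h) = 5.13161 h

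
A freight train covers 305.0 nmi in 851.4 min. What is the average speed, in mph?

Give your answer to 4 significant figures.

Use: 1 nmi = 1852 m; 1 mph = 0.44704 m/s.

305.0 nmi × 1852 = 564860 m
851.4 min × 60 = 51084 s
v = d / t = 564860 m / 51084 s = 11.0575 m/s
11.0575 m/s ÷ (0.44704 m/s/mph) = 24.7349 mph

24.73 mph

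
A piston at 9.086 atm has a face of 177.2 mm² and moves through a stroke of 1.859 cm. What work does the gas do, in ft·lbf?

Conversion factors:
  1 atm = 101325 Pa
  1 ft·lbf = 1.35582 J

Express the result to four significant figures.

2.237 ft·lbf

9.086 atm → 920639 Pa
177.2 mm² → 1.772×10⁻⁴ m²
F = P × A = 920639 × 1.772×10⁻⁴ = 163.137 N
1.859 cm → 0.01859 m
W = F × d = 163.137 × 0.01859 = 3.03272 J
In ft·lbf: 3.03272 / 1.35582 = 2.23682 ft·lbf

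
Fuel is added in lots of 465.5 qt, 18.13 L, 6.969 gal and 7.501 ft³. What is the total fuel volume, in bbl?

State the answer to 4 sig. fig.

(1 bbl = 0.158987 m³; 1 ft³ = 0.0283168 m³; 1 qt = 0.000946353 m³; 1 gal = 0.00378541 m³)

465.5 qt × 0.000946353 = 0.440527 m³
18.13 L × 0.001 = 0.01813 m³
6.969 gal × 0.00378541 = 0.0263805 m³
7.501 ft³ × 0.0283168 = 0.212404 m³
Combined: 0.440527 + 0.01813 + 0.0263805 + 0.212404 = 0.697442 m³
In bbl: 0.697442 / 0.158987 = 4.38679 bbl

4.387 bbl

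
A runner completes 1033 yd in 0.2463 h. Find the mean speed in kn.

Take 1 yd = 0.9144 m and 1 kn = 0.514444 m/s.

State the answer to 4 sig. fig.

1033 yd × 0.9144 = 944.575 m
0.2463 h × 3600 = 886.68 s
v = d / t = 944.575 m / 886.68 s = 1.06529 m/s
1.06529 m/s ÷ (0.514444 m/s/kn) = 2.07076 kn

2.071 kn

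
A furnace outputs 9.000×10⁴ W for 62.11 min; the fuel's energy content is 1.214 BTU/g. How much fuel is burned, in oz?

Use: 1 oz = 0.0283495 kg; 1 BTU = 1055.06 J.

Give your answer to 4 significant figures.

9237 oz

62.11 min → 3726.6 s
E = P × t = 90000 × 3726.6 = 3.35394×10⁸ J
1.214 BTU/g → 1.28084×10⁶ J/kg
m = E / e_s = 3.35394×10⁸ / 1.28084×10⁶ = 261.855 kg
In oz: 261.855 / 0.0283495 = 9236.67 oz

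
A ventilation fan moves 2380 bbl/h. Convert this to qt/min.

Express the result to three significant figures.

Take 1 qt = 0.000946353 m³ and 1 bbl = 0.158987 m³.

2380 bbl/h × 0.158987 m³/bbl ÷ 3600 s/h = 0.105108 m³/s
0.105108 m³/s ÷ 0.000946353 m³/qt × 60 s/min = 6663.98 qt/min

6660 qt/min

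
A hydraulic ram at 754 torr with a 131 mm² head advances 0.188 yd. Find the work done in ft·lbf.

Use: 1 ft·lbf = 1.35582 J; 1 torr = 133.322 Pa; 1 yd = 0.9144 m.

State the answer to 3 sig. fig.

1.67 ft·lbf

754 torr → 100525 Pa
131 mm² → 1.31×10⁻⁴ m²
F = P × A = 100525 × 1.31×10⁻⁴ = 13.1688 N
0.188 yd → 0.171907 m
W = F × d = 13.1688 × 0.171907 = 2.26381 J
In ft·lbf: 2.26381 / 1.35582 = 1.6697 ft·lbf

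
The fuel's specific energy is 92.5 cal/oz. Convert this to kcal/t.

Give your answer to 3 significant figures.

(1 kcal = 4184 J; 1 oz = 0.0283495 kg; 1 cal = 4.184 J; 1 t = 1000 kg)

3260 kcal/t

92.5 cal/oz × 4.184 J/cal ÷ 0.0283495 kg/oz = 13651.7 J/kg
13651.7 J/kg ÷ 4184 J/kcal × 1000 kg/t = 3262.83 kcal/t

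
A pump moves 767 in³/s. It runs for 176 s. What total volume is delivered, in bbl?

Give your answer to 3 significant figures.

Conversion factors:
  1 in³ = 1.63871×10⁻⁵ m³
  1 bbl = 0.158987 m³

767 in³/s → 0.0125689 m³/s
V = Q × t = 0.0125689 × 176 = 2.21213 m³
In bbl: 2.21213 / 0.158987 = 13.9139 bbl

13.9 bbl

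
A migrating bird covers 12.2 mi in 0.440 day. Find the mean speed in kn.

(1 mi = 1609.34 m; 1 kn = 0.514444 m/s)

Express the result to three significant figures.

12.2 mi × 1609.34 → 19633.9 m
0.440 day × 86400 → 38016 s
v = d / t = 19633.9 m / 38016 s = 0.516464 m/s
0.516464 m/s ÷ (0.514444 m/s/kn) = 1.00393 kn

1.00 kn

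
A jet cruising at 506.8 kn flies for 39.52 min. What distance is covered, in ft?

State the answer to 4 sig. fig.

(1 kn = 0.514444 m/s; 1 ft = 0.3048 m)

2.028×10⁶ ft

506.8 kn × 0.514444 → 260.72 m/s
39.52 min × 60 → 2371.2 s
d = v × t = 260.72 m/s × 2371.2 s = 618219 m
618219 m ÷ (0.3048 m/ft) = 2.02828×10⁶ ft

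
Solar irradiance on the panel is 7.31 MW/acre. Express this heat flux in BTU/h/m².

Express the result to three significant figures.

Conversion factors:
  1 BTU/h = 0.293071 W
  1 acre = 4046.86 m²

6160 BTU/h/m²

7.31 MW/acre × 1000000 W/MW ÷ 4046.86 m²/acre = 1806.34 W/m²
1806.34 W/m² ÷ 0.293071 W/BTU/h = 6163.49 BTU/h/m²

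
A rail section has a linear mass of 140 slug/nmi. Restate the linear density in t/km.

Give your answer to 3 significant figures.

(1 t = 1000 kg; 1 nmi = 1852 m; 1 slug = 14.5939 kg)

140 slug/nmi × 14.5939 kg/slug ÷ 1852 m/nmi = 1.10321 kg/m
1.10321 kg/m ÷ 1000 kg/t × 1000 m/km = 1.10321 t/km

1.10 t/km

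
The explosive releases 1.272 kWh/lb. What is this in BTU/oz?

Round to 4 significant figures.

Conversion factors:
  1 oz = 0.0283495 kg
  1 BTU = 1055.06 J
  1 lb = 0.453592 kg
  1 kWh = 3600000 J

271.3 BTU/oz

1.272 kWh/lb × 3600000 J/kWh ÷ 0.453592 kg/lb = 1.00954×10⁷ J/kg
1.00954×10⁷ J/kg ÷ 1055.06 J/BTU × 0.0283495 kg/oz = 271.264 BTU/oz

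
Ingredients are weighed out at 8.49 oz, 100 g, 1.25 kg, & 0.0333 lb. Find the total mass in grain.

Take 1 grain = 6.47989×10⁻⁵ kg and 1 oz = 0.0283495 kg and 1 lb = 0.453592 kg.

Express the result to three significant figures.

8.49 oz × 0.0283495 = 0.240687 kg
100 g × 0.001 = 0.1 kg
1.25 kg (already kg)
0.0333 lb × 0.453592 = 0.0151046 kg
Sum: 0.240687 + 0.1 + 1.25 + 0.0151046 = 1.60579 kg
In grain: 1.60579 / 6.47989×10⁻⁵ = 24781.1 grain

2.48×10⁴ grain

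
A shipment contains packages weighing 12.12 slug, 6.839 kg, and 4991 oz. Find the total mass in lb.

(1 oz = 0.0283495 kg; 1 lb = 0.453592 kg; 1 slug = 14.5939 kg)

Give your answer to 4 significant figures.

12.12 slug × 14.5939 → 176.878 kg
6.839 kg (already kg)
4991 oz × 0.0283495 → 141.492 kg
Total: 176.878 + 6.839 + 141.492 = 325.209 kg
In lb: 325.209 / 0.453592 = 716.964 lb

717.0 lb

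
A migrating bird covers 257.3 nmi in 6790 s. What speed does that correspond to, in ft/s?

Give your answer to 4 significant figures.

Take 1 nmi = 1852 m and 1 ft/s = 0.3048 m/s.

257.3 nmi × 1852 → 476520 m
v = d / t = 476520 m / 6790 s = 70.1797 m/s
70.1797 m/s ÷ (0.3048 m/s/ft/s) = 230.248 ft/s

230.2 ft/s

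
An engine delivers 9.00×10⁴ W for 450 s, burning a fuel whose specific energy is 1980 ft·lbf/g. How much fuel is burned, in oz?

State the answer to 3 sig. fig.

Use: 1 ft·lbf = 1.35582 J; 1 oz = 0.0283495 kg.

E = P × t = 90000 × 450 = 4.05×10⁷ J
1980 ft·lbf/g → 2.68452×10⁶ J/kg
m = E / e_s = 4.05×10⁷ / 2.68452×10⁶ = 15.0865 kg
In oz: 15.0865 / 0.0283495 = 532.161 oz

532 oz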